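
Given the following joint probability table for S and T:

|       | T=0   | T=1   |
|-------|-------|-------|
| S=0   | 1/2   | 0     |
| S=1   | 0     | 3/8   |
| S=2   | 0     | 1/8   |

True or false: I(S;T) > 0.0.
Marginal P(S) (row sums):
  P(S=0) = 1/2 + 0 = 1/2
  P(S=1) = 0 + 3/8 = 3/8
  P(S=2) = 0 + 1/8 = 1/8
Marginal P(T) (column sums):
  P(T=0) = 1/2 + 0 + 0 = 1/2
  P(T=1) = 0 + 3/8 + 1/8 = 1/2

H(S) = -[(1/2)·log₂(1/2) + (3/8)·log₂(3/8) + (1/8)·log₂(1/8)]
  = 0.5000 + 0.5306 + 0.3750
  = 1.4056 bits
H(T) = -[(1/2)·log₂(1/2) + (1/2)·log₂(1/2)]
  = 0.5000 + 0.5000
  = 1.0000 bits
H(S,T) = -[(1/2)·log₂(1/2) + (3/8)·log₂(3/8) + (1/8)·log₂(1/8)]
  = 0.5000 + 0.5306 + 0.3750
  = 1.4056 bits

I(S;T) = H(S) + H(T) - H(S,T)
  = 1.4056 + 1.0000 - 1.4056
  = 1.0000 bits

True. I(S;T) = 1.0000 bits, which is > 0.0 bits.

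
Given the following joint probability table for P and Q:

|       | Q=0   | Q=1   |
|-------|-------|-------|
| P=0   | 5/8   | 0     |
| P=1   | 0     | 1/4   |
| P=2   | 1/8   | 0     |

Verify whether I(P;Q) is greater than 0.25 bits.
Marginal P(P) (row sums):
  P(P=0) = 5/8 + 0 = 5/8
  P(P=1) = 0 + 1/4 = 1/4
  P(P=2) = 1/8 + 0 = 1/8
Marginal P(Q) (column sums):
  P(Q=0) = 5/8 + 0 + 1/8 = 3/4
  P(Q=1) = 0 + 1/4 + 0 = 1/4

H(P) = -[(5/8)·log₂(5/8) + (1/4)·log₂(1/4) + (1/8)·log₂(1/8)]
  = 0.4238 + 0.5000 + 0.3750
  = 1.2988 bits
H(Q) = -[(3/4)·log₂(3/4) + (1/4)·log₂(1/4)]
  = 0.3113 + 0.5000
  = 0.8113 bits
H(P,Q) = -[(5/8)·log₂(5/8) + (1/4)·log₂(1/4) + (1/8)·log₂(1/8)]
  = 0.4238 + 0.5000 + 0.3750
  = 1.2988 bits

I(P;Q) = H(P) + H(Q) - H(P,Q)
  = 1.2988 + 0.8113 - 1.2988
  = 0.8113 bits

Yes. I(P;Q) = 0.8113 bits, which is > 0.25 bits.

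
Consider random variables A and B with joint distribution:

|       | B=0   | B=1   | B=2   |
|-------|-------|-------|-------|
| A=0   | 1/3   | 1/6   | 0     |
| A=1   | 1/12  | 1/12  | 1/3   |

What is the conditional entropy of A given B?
Marginal P(B) (column sums):
  P(B=0) = 1/3 + 1/12 = 5/12
  P(B=1) = 1/6 + 1/12 = 1/4
  P(B=2) = 0 + 1/3 = 1/3

H(A|B) = -Σ P(A,B)·log₂ P(A|B), where P(A|B) = P(A,B) / P(B)
  (cells with P(A,B) = 0 contribute 0)
  (A=0,B=0): P(A|B) = (1/3)/(5/12) = 4/5;  -(1/3)·log₂(4/5) = 0.1073
  (A=0,B=1): P(A|B) = (1/6)/(1/4) = 2/3;  -(1/6)·log₂(2/3) = 0.0975
  (A=1,B=0): P(A|B) = (1/12)/(5/12) = 1/5;  -(1/12)·log₂(1/5) = 0.1935
  (A=1,B=1): P(A|B) = (1/12)/(1/4) = 1/3;  -(1/12)·log₂(1/3) = 0.1321
  (A=1,B=2): P(A|B) = (1/3)/(1/3) = 1;  -(1/3)·log₂(1) = 0.0000
H(A|B) = 0.1073 + 0.0975 + 0.1935 + 0.1321 + 0.0000
  = 0.5304 bits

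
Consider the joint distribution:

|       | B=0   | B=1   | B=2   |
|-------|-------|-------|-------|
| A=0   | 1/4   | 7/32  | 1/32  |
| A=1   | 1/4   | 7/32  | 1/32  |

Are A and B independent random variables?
Marginal P(A) (row sums):
  P(A=0) = 1/4 + 7/32 + 1/32 = 1/2
  P(A=1) = 1/4 + 7/32 + 1/32 = 1/2
Marginal P(B) (column sums):
  P(B=0) = 1/4 + 1/4 = 1/2
  P(B=1) = 7/32 + 7/32 = 7/16
  P(B=2) = 1/32 + 1/32 = 1/16

A and B are independent iff P(A=i,B=j) = P(A=i)·P(B=j) for every cell.
  P(A=0)·P(B=0) = 1/2 × 1/2 = 1/4 = P(A=0,B=0) ✓
  P(A=0)·P(B=1) = 1/2 × 7/16 = 7/32 = P(A=0,B=1) ✓
  P(A=0)·P(B=2) = 1/2 × 1/16 = 1/32 = P(A=0,B=2) ✓
  P(A=1)·P(B=0) = 1/2 × 1/2 = 1/4 = P(A=1,B=0) ✓
  P(A=1)·P(B=1) = 1/2 × 7/16 = 7/32 = P(A=1,B=1) ✓
  P(A=1)·P(B=2) = 1/2 × 1/16 = 1/32 = P(A=1,B=2) ✓

Yes, A and B are independent: every cell factors, so I(A;B) = 0 bits.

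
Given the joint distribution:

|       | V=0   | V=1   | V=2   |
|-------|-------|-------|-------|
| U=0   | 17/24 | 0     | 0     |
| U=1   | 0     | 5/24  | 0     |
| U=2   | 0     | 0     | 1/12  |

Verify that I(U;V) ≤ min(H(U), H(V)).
Marginal P(U) (row sums):
  P(U=0) = 17/24 + 0 + 0 = 17/24
  P(U=1) = 0 + 5/24 + 0 = 5/24
  P(U=2) = 0 + 0 + 1/12 = 1/12
Marginal P(V) (column sums):
  P(V=0) = 17/24 + 0 + 0 = 17/24
  P(V=1) = 0 + 5/24 + 0 = 5/24
  P(V=2) = 0 + 0 + 1/12 = 1/12

H(U) = -[(17/24)·log₂(17/24) + (5/24)·log₂(5/24) + (1/12)·log₂(1/12)]
  = 0.3524 + 0.4715 + 0.2987
  = 1.1226 bits
H(V) = -[(17/24)·log₂(17/24) + (5/24)·log₂(5/24) + (1/12)·log₂(1/12)]
  = 0.3524 + 0.4715 + 0.2987
  = 1.1226 bits
H(U,V) = -[(17/24)·log₂(17/24) + (5/24)·log₂(5/24) + (1/12)·log₂(1/12)]
  = 0.3524 + 0.4715 + 0.2987
  = 1.1226 bits

I(U;V) = H(U) + H(V) - H(U,V)
  = 1.1226 + 1.1226 - 1.1226
  = 1.1226 bits

min(H(U), H(V)) = min(1.1226, 1.1226) = 1.1226 bits
Since 1.1226 ≤ 1.1226, the bound is satisfied ✓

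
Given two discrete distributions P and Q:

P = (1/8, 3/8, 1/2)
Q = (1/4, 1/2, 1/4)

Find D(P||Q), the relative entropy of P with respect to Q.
D(P||Q) = Σ P(i) log₂(P(i)/Q(i))
  i=0: (1/8) × log₂((1/8)/(1/4)) = (1/8) × log₂(1/2) = -0.1250
  i=1: (3/8) × log₂((3/8)/(1/2)) = (3/8) × log₂(3/4) = -0.1556
  i=2: (1/2) × log₂((1/2)/(1/4)) = (1/2) × log₂(2) = 0.5000
D(P||Q) = -0.1250 - 0.1556 + 0.5000
  = 0.2194 bits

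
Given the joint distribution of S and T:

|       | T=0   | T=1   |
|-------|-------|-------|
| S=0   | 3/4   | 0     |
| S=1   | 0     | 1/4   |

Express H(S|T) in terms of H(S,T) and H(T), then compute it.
H(S|T) = H(S,T) - H(T)

Marginal P(T) (column sums):
  P(T=0) = 3/4 + 0 = 3/4
  P(T=1) = 0 + 1/4 = 1/4

H(S,T) = -[(3/4)·log₂(3/4) + (1/4)·log₂(1/4)]
  = 0.3113 + 0.5000
  = 0.8113 bits
H(T) = -[(3/4)·log₂(3/4) + (1/4)·log₂(1/4)]
  = 0.3113 + 0.5000
  = 0.8113 bits

H(S|T) = 0.8113 - 0.8113 = 0.0000 bits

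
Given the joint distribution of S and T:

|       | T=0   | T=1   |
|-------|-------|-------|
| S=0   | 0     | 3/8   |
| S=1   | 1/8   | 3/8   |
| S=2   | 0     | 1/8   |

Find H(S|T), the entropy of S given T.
Marginal P(T) (column sums):
  P(T=0) = 0 + 1/8 + 0 = 1/8
  P(T=1) = 3/8 + 3/8 + 1/8 = 7/8

H(S|T) = -Σ P(S,T)·log₂ P(S|T), where P(S|T) = P(S,T) / P(T)
  (cells with P(S,T) = 0 contribute 0)
  (S=0,T=1): P(S|T) = (3/8)/(7/8) = 3/7;  -(3/8)·log₂(3/7) = 0.4584
  (S=1,T=0): P(S|T) = (1/8)/(1/8) = 1;  -(1/8)·log₂(1) = 0.0000
  (S=1,T=1): P(S|T) = (3/8)/(7/8) = 3/7;  -(3/8)·log₂(3/7) = 0.4584
  (S=2,T=1): P(S|T) = (1/8)/(7/8) = 1/7;  -(1/8)·log₂(1/7) = 0.3509
H(S|T) = 0.4584 + 0.0000 + 0.4584 + 0.3509
  = 1.2677 bits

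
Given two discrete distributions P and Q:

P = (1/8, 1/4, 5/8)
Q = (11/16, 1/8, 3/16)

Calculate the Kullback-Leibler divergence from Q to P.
D(P||Q) = Σ P(i) log₂(P(i)/Q(i))
  i=0: (1/8) × log₂((1/8)/(11/16)) = (1/8) × log₂(2/11) = -0.3074
  i=1: (1/4) × log₂((1/4)/(1/8)) = (1/4) × log₂(2) = 0.2500
  i=2: (5/8) × log₂((5/8)/(3/16)) = (5/8) × log₂(10/3) = 1.0856
D(P||Q) = -0.3074 + 0.2500 + 1.0856
  = 1.0282 bits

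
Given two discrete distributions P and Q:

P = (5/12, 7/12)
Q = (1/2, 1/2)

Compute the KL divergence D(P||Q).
D(P||Q) = Σ P(i) log₂(P(i)/Q(i))
  i=0: (5/12) × log₂((5/12)/(1/2)) = (5/12) × log₂(5/6) = -0.1096
  i=1: (7/12) × log₂((7/12)/(1/2)) = (7/12) × log₂(7/6) = 0.1297
D(P||Q) = -0.1096 + 0.1297
  = 0.0201 bits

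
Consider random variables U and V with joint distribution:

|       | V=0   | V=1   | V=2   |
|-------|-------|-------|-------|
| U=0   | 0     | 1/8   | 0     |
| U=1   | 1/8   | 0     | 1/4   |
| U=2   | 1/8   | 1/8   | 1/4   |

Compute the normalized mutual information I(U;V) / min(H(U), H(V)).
Marginal P(U) (row sums):
  P(U=0) = 0 + 1/8 + 0 = 1/8
  P(U=1) = 1/8 + 0 + 1/4 = 3/8
  P(U=2) = 1/8 + 1/8 + 1/4 = 1/2
Marginal P(V) (column sums):
  P(V=0) = 0 + 1/8 + 1/8 = 1/4
  P(V=1) = 1/8 + 0 + 1/8 = 1/4
  P(V=2) = 0 + 1/4 + 1/4 = 1/2

H(U) = -[(1/8)·log₂(1/8) + (3/8)·log₂(3/8) + (1/2)·log₂(1/2)]
  = 0.3750 + 0.5306 + 0.5000
  = 1.4056 bits
H(V) = -[(1/4)·log₂(1/4) + (1/4)·log₂(1/4) + (1/2)·log₂(1/2)]
  = 0.5000 + 0.5000 + 0.5000
  = 1.5000 bits
H(U,V) = -[(1/8)·log₂(1/8) + (1/8)·log₂(1/8) + (1/4)·log₂(1/4) + (1/8)·log₂(1/8) + (1/8)·log₂(1/8) + (1/4)·log₂(1/4)]
  = 0.3750 + 0.3750 + 0.5000 + 0.3750 + 0.3750 + 0.5000
  = 2.5000 bits

I(U;V) = H(U) + H(V) - H(U,V)
  = 1.4056 + 1.5000 - 2.5000
  = 0.4056 bits

min(H(U), H(V)) = min(1.4056, 1.5000) = 1.4056 bits
Normalized MI = 0.4056 / 1.4056 = 0.2886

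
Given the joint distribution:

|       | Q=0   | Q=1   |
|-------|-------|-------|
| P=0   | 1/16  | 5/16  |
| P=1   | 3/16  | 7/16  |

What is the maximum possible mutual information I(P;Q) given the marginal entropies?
The upper bound on mutual information is I(P;Q) ≤ min(H(P), H(Q)).

Marginal P(P) (row sums):
  P(P=0) = 1/16 + 5/16 = 3/8
  P(P=1) = 3/16 + 7/16 = 5/8
Marginal P(Q) (column sums):
  P(Q=0) = 1/16 + 3/16 = 1/4
  P(Q=1) = 5/16 + 7/16 = 3/4

H(P) = -[(3/8)·log₂(3/8) + (5/8)·log₂(5/8)]
  = 0.5306 + 0.4238
  = 0.9544 bits
H(Q) = -[(1/4)·log₂(1/4) + (3/4)·log₂(3/4)]
  = 0.5000 + 0.3113
  = 0.8113 bits

Maximum possible I(P;Q) = min(0.9544, 0.8113) = 0.8113 bits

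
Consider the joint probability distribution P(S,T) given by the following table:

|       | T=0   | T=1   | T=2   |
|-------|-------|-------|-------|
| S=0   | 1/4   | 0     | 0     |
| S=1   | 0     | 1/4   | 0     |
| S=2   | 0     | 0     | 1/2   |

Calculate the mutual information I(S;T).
Marginal P(S) (row sums):
  P(S=0) = 1/4 + 0 + 0 = 1/4
  P(S=1) = 0 + 1/4 + 0 = 1/4
  P(S=2) = 0 + 0 + 1/2 = 1/2
Marginal P(T) (column sums):
  P(T=0) = 1/4 + 0 + 0 = 1/4
  P(T=1) = 0 + 1/4 + 0 = 1/4
  P(T=2) = 0 + 0 + 1/2 = 1/2

H(S) = -[(1/4)·log₂(1/4) + (1/4)·log₂(1/4) + (1/2)·log₂(1/2)]
  = 0.5000 + 0.5000 + 0.5000
  = 1.5000 bits
H(T) = -[(1/4)·log₂(1/4) + (1/4)·log₂(1/4) + (1/2)·log₂(1/2)]
  = 0.5000 + 0.5000 + 0.5000
  = 1.5000 bits
H(S,T) = -[(1/4)·log₂(1/4) + (1/4)·log₂(1/4) + (1/2)·log₂(1/2)]
  = 0.5000 + 0.5000 + 0.5000
  = 1.5000 bits

I(S;T) = H(S) + H(T) - H(S,T)
  = 1.5000 + 1.5000 - 1.5000
  = 1.5000 bits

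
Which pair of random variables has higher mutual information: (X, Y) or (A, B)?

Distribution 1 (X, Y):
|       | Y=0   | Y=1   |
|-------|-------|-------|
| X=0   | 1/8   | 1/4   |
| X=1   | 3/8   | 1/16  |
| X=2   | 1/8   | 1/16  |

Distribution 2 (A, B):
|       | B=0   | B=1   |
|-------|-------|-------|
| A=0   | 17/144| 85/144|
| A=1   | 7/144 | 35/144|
Distribution 1 (X, Y):
Marginal P(X) (row sums):
  P(X=0) = 1/8 + 1/4 = 3/8
  P(X=1) = 3/8 + 1/16 = 7/16
  P(X=2) = 1/8 + 1/16 = 3/16
Marginal P(Y) (column sums):
  P(Y=0) = 1/8 + 3/8 + 1/8 = 5/8
  P(Y=1) = 1/4 + 1/16 + 1/16 = 3/8

H(X) = -[(3/8)·log₂(3/8) + (7/16)·log₂(7/16) + (3/16)·log₂(3/16)]
  = 0.5306 + 0.5218 + 0.4528
  = 1.5052 bits
H(Y) = -[(5/8)·log₂(5/8) + (3/8)·log₂(3/8)]
  = 0.4238 + 0.5306
  = 0.9544 bits
H(X,Y) = -[(1/8)·log₂(1/8) + (1/4)·log₂(1/4) + (3/8)·log₂(3/8) + (1/16)·log₂(1/16) + (1/8)·log₂(1/8) + (1/16)·log₂(1/16)]
  = 0.3750 + 0.5000 + 0.5306 + 0.2500 + 0.3750 + 0.2500
  = 2.2806 bits

I(X;Y) = H(X) + H(Y) - H(X,Y)
  = 1.5052 + 0.9544 - 2.2806
  = 0.1790 bits

Distribution 2 (A, B):
Marginal P(A) (row sums):
  P(A=0) = 17/144 + 85/144 = 17/24
  P(A=1) = 7/144 + 35/144 = 7/24
Marginal P(B) (column sums):
  P(B=0) = 17/144 + 7/144 = 1/6
  P(B=1) = 85/144 + 35/144 = 5/6

H(A) = -[(17/24)·log₂(17/24) + (7/24)·log₂(7/24)]
  = 0.3524 + 0.5185
  = 0.8709 bits
H(B) = -[(1/6)·log₂(1/6) + (5/6)·log₂(5/6)]
  = 0.4308 + 0.2192
  = 0.6500 bits
H(A,B) = -[(17/144)·log₂(17/144) + (85/144)·log₂(85/144) + (7/144)·log₂(7/144) + (35/144)·log₂(35/144)]
  = 0.3639 + 0.4489 + 0.2121 + 0.4960
  = 1.5209 bits

I(A;B) = H(A) + H(B) - H(A,B)
  = 0.8709 + 0.6500 - 1.5209
  = 0.0000 bits

I(X;Y) = 0.1790 bits > I(A;B) = 0.0000 bits, so (X, Y) has the higher mutual information (stronger dependence).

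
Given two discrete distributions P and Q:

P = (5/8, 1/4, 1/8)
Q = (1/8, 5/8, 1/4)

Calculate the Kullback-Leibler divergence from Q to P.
D(P||Q) = Σ P(i) log₂(P(i)/Q(i))
  i=0: (5/8) × log₂((5/8)/(1/8)) = (5/8) × log₂(5) = 1.4512
  i=1: (1/4) × log₂((1/4)/(5/8)) = (1/4) × log₂(2/5) = -0.3305
  i=2: (1/8) × log₂((1/8)/(1/4)) = (1/8) × log₂(1/2) = -0.1250
D(P||Q) = 1.4512 - 0.3305 - 0.1250
  = 0.9957 bits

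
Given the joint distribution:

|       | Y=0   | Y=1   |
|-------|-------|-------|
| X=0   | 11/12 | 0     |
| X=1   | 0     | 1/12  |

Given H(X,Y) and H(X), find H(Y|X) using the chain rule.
From the chain rule: H(X,Y) = H(X) + H(Y|X)
Therefore: H(Y|X) = H(X,Y) - H(X)

H(X,Y) = -[(11/12)·log₂(11/12) + (1/12)·log₂(1/12)]
  = 0.1151 + 0.2987
  = 0.4138 bits
Marginal P(X) (row sums):
  P(X=0) = 11/12 + 0 = 11/12
  P(X=1) = 0 + 1/12 = 1/12
H(X) = -[(11/12)·log₂(11/12) + (1/12)·log₂(1/12)]
  = 0.1151 + 0.2987
  = 0.4138 bits

H(Y|X) = 0.4138 - 0.4138 = 0.0000 bits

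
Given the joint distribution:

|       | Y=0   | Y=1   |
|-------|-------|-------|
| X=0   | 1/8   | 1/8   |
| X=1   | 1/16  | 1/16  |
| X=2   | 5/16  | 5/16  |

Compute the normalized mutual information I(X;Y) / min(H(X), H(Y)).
Marginal P(X) (row sums):
  P(X=0) = 1/8 + 1/8 = 1/4
  P(X=1) = 1/16 + 1/16 = 1/8
  P(X=2) = 5/16 + 5/16 = 5/8
Marginal P(Y) (column sums):
  P(Y=0) = 1/8 + 1/16 + 5/16 = 1/2
  P(Y=1) = 1/8 + 1/16 + 5/16 = 1/2

H(X) = -[(1/4)·log₂(1/4) + (1/8)·log₂(1/8) + (5/8)·log₂(5/8)]
  = 0.5000 + 0.3750 + 0.4238
  = 1.2988 bits
H(Y) = -[(1/2)·log₂(1/2) + (1/2)·log₂(1/2)]
  = 0.5000 + 0.5000
  = 1.0000 bits
H(X,Y) = -[(1/8)·log₂(1/8) + (1/8)·log₂(1/8) + (1/16)·log₂(1/16) + (1/16)·log₂(1/16) + (5/16)·log₂(5/16) + (5/16)·log₂(5/16)]
  = 0.3750 + 0.3750 + 0.2500 + 0.2500 + 0.5244 + 0.5244
  = 2.2988 bits

I(X;Y) = H(X) + H(Y) - H(X,Y)
  = 1.2988 + 1.0000 - 2.2988
  = 0.0000 bits

min(H(X), H(Y)) = min(1.2988, 1.0000) = 1.0000 bits
Normalized MI = 0.0000 / 1.0000 = 0.0000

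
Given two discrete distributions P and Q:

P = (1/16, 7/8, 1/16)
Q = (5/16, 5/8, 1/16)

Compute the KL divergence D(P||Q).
D(P||Q) = Σ P(i) log₂(P(i)/Q(i))
  i=0: (1/16) × log₂((1/16)/(5/16)) = (1/16) × log₂(1/5) = -0.1451
  i=1: (7/8) × log₂((7/8)/(5/8)) = (7/8) × log₂(7/5) = 0.4247
  i=2: (1/16) × log₂((1/16)/(1/16)) = (1/16) × log₂(1) = 0.0000
D(P||Q) = -0.1451 + 0.4247 + 0.0000
  = 0.2796 bits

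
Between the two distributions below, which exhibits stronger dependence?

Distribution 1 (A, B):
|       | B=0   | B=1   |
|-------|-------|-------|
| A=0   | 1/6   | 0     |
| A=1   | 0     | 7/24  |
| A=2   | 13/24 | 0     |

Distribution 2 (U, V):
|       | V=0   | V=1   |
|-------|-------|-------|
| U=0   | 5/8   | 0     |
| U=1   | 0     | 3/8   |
Distribution 1 (A, B):
Marginal P(A) (row sums):
  P(A=0) = 1/6 + 0 = 1/6
  P(A=1) = 0 + 7/24 = 7/24
  P(A=2) = 13/24 + 0 = 13/24
Marginal P(B) (column sums):
  P(B=0) = 1/6 + 0 + 13/24 = 17/24
  P(B=1) = 0 + 7/24 + 0 = 7/24

H(A) = -[(1/6)·log₂(1/6) + (7/24)·log₂(7/24) + (13/24)·log₂(13/24)]
  = 0.4308 + 0.5185 + 0.4791
  = 1.4284 bits
H(B) = -[(17/24)·log₂(17/24) + (7/24)·log₂(7/24)]
  = 0.3524 + 0.5185
  = 0.8709 bits
H(A,B) = -[(1/6)·log₂(1/6) + (7/24)·log₂(7/24) + (13/24)·log₂(13/24)]
  = 0.4308 + 0.5185 + 0.4791
  = 1.4284 bits

I(A;B) = H(A) + H(B) - H(A,B)
  = 1.4284 + 0.8709 - 1.4284
  = 0.8709 bits

Distribution 2 (U, V):
Marginal P(U) (row sums):
  P(U=0) = 5/8 + 0 = 5/8
  P(U=1) = 0 + 3/8 = 3/8
Marginal P(V) (column sums):
  P(V=0) = 5/8 + 0 = 5/8
  P(V=1) = 0 + 3/8 = 3/8

H(U) = -[(5/8)·log₂(5/8) + (3/8)·log₂(3/8)]
  = 0.4238 + 0.5306
  = 0.9544 bits
H(V) = -[(5/8)·log₂(5/8) + (3/8)·log₂(3/8)]
  = 0.4238 + 0.5306
  = 0.9544 bits
H(U,V) = -[(5/8)·log₂(5/8) + (3/8)·log₂(3/8)]
  = 0.4238 + 0.5306
  = 0.9544 bits

I(U;V) = H(U) + H(V) - H(U,V)
  = 0.9544 + 0.9544 - 0.9544
  = 0.9544 bits

I(U;V) = 0.9544 bits > I(A;B) = 0.8709 bits, so (U, V) has the higher mutual information (stronger dependence).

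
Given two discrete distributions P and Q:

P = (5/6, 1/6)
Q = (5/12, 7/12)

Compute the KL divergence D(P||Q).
D(P||Q) = Σ P(i) log₂(P(i)/Q(i))
  i=0: (5/6) × log₂((5/6)/(5/12)) = (5/6) × log₂(2) = 0.8333
  i=1: (1/6) × log₂((1/6)/(7/12)) = (1/6) × log₂(2/7) = -0.3012
D(P||Q) = 0.8333 - 0.3012
  = 0.5321 bits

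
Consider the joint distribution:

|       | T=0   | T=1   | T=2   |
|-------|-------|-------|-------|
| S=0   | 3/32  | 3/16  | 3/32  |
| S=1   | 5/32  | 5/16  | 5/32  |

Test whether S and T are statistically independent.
Marginal P(S) (row sums):
  P(S=0) = 3/32 + 3/16 + 3/32 = 3/8
  P(S=1) = 5/32 + 5/16 + 5/32 = 5/8
Marginal P(T) (column sums):
  P(T=0) = 3/32 + 5/32 = 1/4
  P(T=1) = 3/16 + 5/16 = 1/2
  P(T=2) = 3/32 + 5/32 = 1/4

S and T are independent iff P(S=i,T=j) = P(S=i)·P(T=j) for every cell.
  P(S=0)·P(T=0) = 3/8 × 1/4 = 3/32 = P(S=0,T=0) ✓
  P(S=0)·P(T=1) = 3/8 × 1/2 = 3/16 = P(S=0,T=1) ✓
  P(S=0)·P(T=2) = 3/8 × 1/4 = 3/32 = P(S=0,T=2) ✓
  P(S=1)·P(T=0) = 5/8 × 1/4 = 5/32 = P(S=1,T=0) ✓
  P(S=1)·P(T=1) = 5/8 × 1/2 = 5/16 = P(S=1,T=1) ✓
  P(S=1)·P(T=2) = 5/8 × 1/4 = 5/32 = P(S=1,T=2) ✓

Yes, S and T are independent: every cell factors, so I(S;T) = 0 bits.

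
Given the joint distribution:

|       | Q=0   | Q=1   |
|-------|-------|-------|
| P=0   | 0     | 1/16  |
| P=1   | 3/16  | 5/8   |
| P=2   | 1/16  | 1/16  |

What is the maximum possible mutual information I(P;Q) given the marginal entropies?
The upper bound on mutual information is I(P;Q) ≤ min(H(P), H(Q)).

Marginal P(P) (row sums):
  P(P=0) = 0 + 1/16 = 1/16
  P(P=1) = 3/16 + 5/8 = 13/16
  P(P=2) = 1/16 + 1/16 = 1/8
Marginal P(Q) (column sums):
  P(Q=0) = 0 + 3/16 + 1/16 = 1/4
  P(Q=1) = 1/16 + 5/8 + 1/16 = 3/4

H(P) = -[(1/16)·log₂(1/16) + (13/16)·log₂(13/16) + (1/8)·log₂(1/8)]
  = 0.2500 + 0.2434 + 0.3750
  = 0.8684 bits
H(Q) = -[(1/4)·log₂(1/4) + (3/4)·log₂(3/4)]
  = 0.5000 + 0.3113
  = 0.8113 bits

Maximum possible I(P;Q) = min(0.8684, 0.8113) = 0.8113 bits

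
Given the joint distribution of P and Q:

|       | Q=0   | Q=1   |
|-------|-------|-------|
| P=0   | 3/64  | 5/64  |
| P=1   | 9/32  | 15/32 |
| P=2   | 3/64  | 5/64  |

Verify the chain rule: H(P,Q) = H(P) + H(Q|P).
Left side:
H(P,Q) = -[(3/64)·log₂(3/64) + (5/64)·log₂(5/64) + (9/32)·log₂(9/32) + (15/32)·log₂(15/32) + (3/64)·log₂(3/64) + (5/64)·log₂(5/64)]
  = 0.2070 + 0.2873 + 0.5147 + 0.5124 + 0.2070 + 0.2873
  = 2.0157 bits

Right side:
Marginal P(P) (row sums):
  P(P=0) = 3/64 + 5/64 = 1/8
  P(P=1) = 9/32 + 15/32 = 3/4
  P(P=2) = 3/64 + 5/64 = 1/8
H(P) = -[(1/8)·log₂(1/8) + (3/4)·log₂(3/4) + (1/8)·log₂(1/8)]
  = 0.3750 + 0.3113 + 0.3750
  = 1.0613 bits
H(Q|P) = -Σ P(P,Q)·log₂ P(Q|P), where P(Q|P) = P(P,Q) / P(P)
  (P=0,Q=0): P(Q|P) = (3/64)/(1/8) = 3/8;  -(3/64)·log₂(3/8) = 0.0663
  (P=0,Q=1): P(Q|P) = (5/64)/(1/8) = 5/8;  -(5/64)·log₂(5/8) = 0.0530
  (P=1,Q=0): P(Q|P) = (9/32)/(3/4) = 3/8;  -(9/32)·log₂(3/8) = 0.3980
  (P=1,Q=1): P(Q|P) = (15/32)/(3/4) = 5/8;  -(15/32)·log₂(5/8) = 0.3178
  (P=2,Q=0): P(Q|P) = (3/64)/(1/8) = 3/8;  -(3/64)·log₂(3/8) = 0.0663
  (P=2,Q=1): P(Q|P) = (5/64)/(1/8) = 5/8;  -(5/64)·log₂(5/8) = 0.0530
H(Q|P) = 0.0663 + 0.0530 + 0.3980 + 0.3178 + 0.0663 + 0.0530
  = 0.9544 bits
H(P) + H(Q|P) = 1.0613 + 0.9544 = 2.0157 bits

Both sides equal 2.0157 bits, so the chain rule holds ✓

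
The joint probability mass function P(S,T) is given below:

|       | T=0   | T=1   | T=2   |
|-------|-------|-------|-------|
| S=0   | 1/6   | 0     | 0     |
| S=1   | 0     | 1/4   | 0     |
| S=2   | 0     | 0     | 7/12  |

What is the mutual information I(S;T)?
Marginal P(S) (row sums):
  P(S=0) = 1/6 + 0 + 0 = 1/6
  P(S=1) = 0 + 1/4 + 0 = 1/4
  P(S=2) = 0 + 0 + 7/12 = 7/12
Marginal P(T) (column sums):
  P(T=0) = 1/6 + 0 + 0 = 1/6
  P(T=1) = 0 + 1/4 + 0 = 1/4
  P(T=2) = 0 + 0 + 7/12 = 7/12

H(S) = -[(1/6)·log₂(1/6) + (1/4)·log₂(1/4) + (7/12)·log₂(7/12)]
  = 0.4308 + 0.5000 + 0.4536
  = 1.3844 bits
H(T) = -[(1/6)·log₂(1/6) + (1/4)·log₂(1/4) + (7/12)·log₂(7/12)]
  = 0.4308 + 0.5000 + 0.4536
  = 1.3844 bits
H(S,T) = -[(1/6)·log₂(1/6) + (1/4)·log₂(1/4) + (7/12)·log₂(7/12)]
  = 0.4308 + 0.5000 + 0.4536
  = 1.3844 bits

I(S;T) = H(S) + H(T) - H(S,T)
  = 1.3844 + 1.3844 - 1.3844
  = 1.3844 bits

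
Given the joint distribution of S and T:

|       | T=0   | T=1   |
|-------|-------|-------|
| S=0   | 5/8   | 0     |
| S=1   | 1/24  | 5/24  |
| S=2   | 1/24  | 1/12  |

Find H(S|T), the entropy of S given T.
Marginal P(T) (column sums):
  P(T=0) = 5/8 + 1/24 + 1/24 = 17/24
  P(T=1) = 0 + 5/24 + 1/12 = 7/24

H(S|T) = -Σ P(S,T)·log₂ P(S|T), where P(S|T) = P(S,T) / P(T)
  (cells with P(S,T) = 0 contribute 0)
  (S=0,T=0): P(S|T) = (5/8)/(17/24) = 15/17;  -(5/8)·log₂(15/17) = 0.1129
  (S=1,T=0): P(S|T) = (1/24)/(17/24) = 1/17;  -(1/24)·log₂(1/17) = 0.1703
  (S=1,T=1): P(S|T) = (5/24)/(7/24) = 5/7;  -(5/24)·log₂(5/7) = 0.1011
  (S=2,T=0): P(S|T) = (1/24)/(17/24) = 1/17;  -(1/24)·log₂(1/17) = 0.1703
  (S=2,T=1): P(S|T) = (1/12)/(7/24) = 2/7;  -(1/12)·log₂(2/7) = 0.1506
H(S|T) = 0.1129 + 0.1703 + 0.1011 + 0.1703 + 0.1506
  = 0.7052 bits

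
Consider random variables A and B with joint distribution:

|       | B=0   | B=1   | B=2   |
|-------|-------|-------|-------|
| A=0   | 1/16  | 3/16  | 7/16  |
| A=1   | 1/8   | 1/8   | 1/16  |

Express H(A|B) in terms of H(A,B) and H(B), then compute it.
H(A|B) = H(A,B) - H(B)

Marginal P(B) (column sums):
  P(B=0) = 1/16 + 1/8 = 3/16
  P(B=1) = 3/16 + 1/8 = 5/16
  P(B=2) = 7/16 + 1/16 = 1/2

H(A,B) = -[(1/16)·log₂(1/16) + (3/16)·log₂(3/16) + (7/16)·log₂(7/16) + (1/8)·log₂(1/8) + (1/8)·log₂(1/8) + (1/16)·log₂(1/16)]
  = 0.2500 + 0.4528 + 0.5218 + 0.3750 + 0.3750 + 0.2500
  = 2.2246 bits
H(B) = -[(3/16)·log₂(3/16) + (5/16)·log₂(5/16) + (1/2)·log₂(1/2)]
  = 0.4528 + 0.5244 + 0.5000
  = 1.4772 bits

H(A|B) = 2.2246 - 1.4772 = 0.7474 bits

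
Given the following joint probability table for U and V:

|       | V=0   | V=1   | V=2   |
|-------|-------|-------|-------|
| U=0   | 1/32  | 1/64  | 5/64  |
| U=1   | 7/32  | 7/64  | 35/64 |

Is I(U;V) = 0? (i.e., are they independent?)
Marginal P(U) (row sums):
  P(U=0) = 1/32 + 1/64 + 5/64 = 1/8
  P(U=1) = 7/32 + 7/64 + 35/64 = 7/8
Marginal P(V) (column sums):
  P(V=0) = 1/32 + 7/32 = 1/4
  P(V=1) = 1/64 + 7/64 = 1/8
  P(V=2) = 5/64 + 35/64 = 5/8

U and V are independent iff P(U=i,V=j) = P(U=i)·P(V=j) for every cell.
  P(U=0)·P(V=0) = 1/8 × 1/4 = 1/32 = P(U=0,V=0) ✓
  P(U=0)·P(V=1) = 1/8 × 1/8 = 1/64 = P(U=0,V=1) ✓
  P(U=0)·P(V=2) = 1/8 × 5/8 = 5/64 = P(U=0,V=2) ✓
  P(U=1)·P(V=0) = 7/8 × 1/4 = 7/32 = P(U=1,V=0) ✓
  P(U=1)·P(V=1) = 7/8 × 1/8 = 7/64 = P(U=1,V=1) ✓
  P(U=1)·P(V=2) = 7/8 × 5/8 = 35/64 = P(U=1,V=2) ✓

Yes, U and V are independent: every cell factors, so I(U;V) = 0 bits.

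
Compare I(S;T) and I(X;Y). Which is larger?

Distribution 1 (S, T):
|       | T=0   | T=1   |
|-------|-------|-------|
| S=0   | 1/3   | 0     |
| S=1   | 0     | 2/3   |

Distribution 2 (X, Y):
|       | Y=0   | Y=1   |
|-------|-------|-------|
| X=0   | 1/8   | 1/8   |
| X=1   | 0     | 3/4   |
Distribution 1 (S, T):
Marginal P(S) (row sums):
  P(S=0) = 1/3 + 0 = 1/3
  P(S=1) = 0 + 2/3 = 2/3
Marginal P(T) (column sums):
  P(T=0) = 1/3 + 0 = 1/3
  P(T=1) = 0 + 2/3 = 2/3

H(S) = -[(1/3)·log₂(1/3) + (2/3)·log₂(2/3)]
  = 0.5283 + 0.3900
  = 0.9183 bits
H(T) = -[(1/3)·log₂(1/3) + (2/3)·log₂(2/3)]
  = 0.5283 + 0.3900
  = 0.9183 bits
H(S,T) = -[(1/3)·log₂(1/3) + (2/3)·log₂(2/3)]
  = 0.5283 + 0.3900
  = 0.9183 bits

I(S;T) = H(S) + H(T) - H(S,T)
  = 0.9183 + 0.9183 - 0.9183
  = 0.9183 bits

Distribution 2 (X, Y):
Marginal P(X) (row sums):
  P(X=0) = 1/8 + 1/8 = 1/4
  P(X=1) = 0 + 3/4 = 3/4
Marginal P(Y) (column sums):
  P(Y=0) = 1/8 + 0 = 1/8
  P(Y=1) = 1/8 + 3/4 = 7/8

H(X) = -[(1/4)·log₂(1/4) + (3/4)·log₂(3/4)]
  = 0.5000 + 0.3113
  = 0.8113 bits
H(Y) = -[(1/8)·log₂(1/8) + (7/8)·log₂(7/8)]
  = 0.3750 + 0.1686
  = 0.5436 bits
H(X,Y) = -[(1/8)·log₂(1/8) + (1/8)·log₂(1/8) + (3/4)·log₂(3/4)]
  = 0.3750 + 0.3750 + 0.3113
  = 1.0613 bits

I(X;Y) = H(X) + H(Y) - H(X,Y)
  = 0.8113 + 0.5436 - 1.0613
  = 0.2936 bits

I(S;T) = 0.9183 bits > I(X;Y) = 0.2936 bits, so (S, T) has the higher mutual information (stronger dependence).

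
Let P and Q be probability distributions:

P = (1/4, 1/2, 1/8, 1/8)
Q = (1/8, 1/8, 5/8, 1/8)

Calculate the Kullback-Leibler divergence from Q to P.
D(P||Q) = Σ P(i) log₂(P(i)/Q(i))
  i=0: (1/4) × log₂((1/4)/(1/8)) = (1/4) × log₂(2) = 0.2500
  i=1: (1/2) × log₂((1/2)/(1/8)) = (1/2) × log₂(4) = 1.0000
  i=2: (1/8) × log₂((1/8)/(5/8)) = (1/8) × log₂(1/5) = -0.2902
  i=3: (1/8) × log₂((1/8)/(1/8)) = (1/8) × log₂(1) = 0.0000
D(P||Q) = 0.2500 + 1.0000 - 0.2902 + 0.0000
  = 0.9598 bits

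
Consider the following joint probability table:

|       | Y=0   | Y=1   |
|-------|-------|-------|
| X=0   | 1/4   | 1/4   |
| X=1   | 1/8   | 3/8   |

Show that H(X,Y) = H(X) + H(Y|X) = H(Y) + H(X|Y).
Marginal P(X) (row sums):
  P(X=0) = 1/4 + 1/4 = 1/2
  P(X=1) = 1/8 + 3/8 = 1/2
Marginal P(Y) (column sums):
  P(Y=0) = 1/4 + 1/8 = 3/8
  P(Y=1) = 1/4 + 3/8 = 5/8

Decomposition 1: H(X) + H(Y|X)
H(X) = -[(1/2)·log₂(1/2) + (1/2)·log₂(1/2)]
  = 0.5000 + 0.5000
  = 1.0000 bits
H(Y|X) = -Σ P(X,Y)·log₂ P(Y|X), where P(Y|X) = P(X,Y) / P(X)
  (X=0,Y=0): P(Y|X) = (1/4)/(1/2) = 1/2;  -(1/4)·log₂(1/2) = 0.2500
  (X=0,Y=1): P(Y|X) = (1/4)/(1/2) = 1/2;  -(1/4)·log₂(1/2) = 0.2500
  (X=1,Y=0): P(Y|X) = (1/8)/(1/2) = 1/4;  -(1/8)·log₂(1/4) = 0.2500
  (X=1,Y=1): P(Y|X) = (3/8)/(1/2) = 3/4;  -(3/8)·log₂(3/4) = 0.1556
H(Y|X) = 0.2500 + 0.2500 + 0.2500 + 0.1556
  = 0.9056 bits
H(X) + H(Y|X) = 1.0000 + 0.9056 = 1.9056 bits

Decomposition 2: H(Y) + H(X|Y)
H(Y) = -[(3/8)·log₂(3/8) + (5/8)·log₂(5/8)]
  = 0.5306 + 0.4238
  = 0.9544 bits
H(X|Y) = -Σ P(X,Y)·log₂ P(X|Y), where P(X|Y) = P(X,Y) / P(Y)
  (X=0,Y=0): P(X|Y) = (1/4)/(3/8) = 2/3;  -(1/4)·log₂(2/3) = 0.1462
  (X=0,Y=1): P(X|Y) = (1/4)/(5/8) = 2/5;  -(1/4)·log₂(2/5) = 0.3305
  (X=1,Y=0): P(X|Y) = (1/8)/(3/8) = 1/3;  -(1/8)·log₂(1/3) = 0.1981
  (X=1,Y=1): P(X|Y) = (3/8)/(5/8) = 3/5;  -(3/8)·log₂(3/5) = 0.2764
H(X|Y) = 0.1462 + 0.3305 + 0.1981 + 0.2764
  = 0.9512 bits
H(Y) + H(X|Y) = 0.9544 + 0.9512 = 1.9056 bits

Direct computation of the joint entropy:
H(X,Y) = -[(1/4)·log₂(1/4) + (1/4)·log₂(1/4) + (1/8)·log₂(1/8) + (3/8)·log₂(3/8)]
  = 0.5000 + 0.5000 + 0.3750 + 0.5306
  = 1.9056 bits

All three agree: H(X,Y) = 1.9056 bits ✓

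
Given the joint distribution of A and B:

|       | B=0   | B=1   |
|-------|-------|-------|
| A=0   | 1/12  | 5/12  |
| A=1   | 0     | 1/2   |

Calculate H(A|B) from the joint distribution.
Marginal P(B) (column sums):
  P(B=0) = 1/12 + 0 = 1/12
  P(B=1) = 5/12 + 1/2 = 11/12

H(A|B) = -Σ P(A,B)·log₂ P(A|B), where P(A|B) = P(A,B) / P(B)
  (cells with P(A,B) = 0 contribute 0)
  (A=0,B=0): P(A|B) = (1/12)/(1/12) = 1;  -(1/12)·log₂(1) = 0.0000
  (A=0,B=1): P(A|B) = (5/12)/(11/12) = 5/11;  -(5/12)·log₂(5/11) = 0.4740
  (A=1,B=1): P(A|B) = (1/2)/(11/12) = 6/11;  -(1/2)·log₂(6/11) = 0.4372
H(A|B) = 0.0000 + 0.4740 + 0.4372
  = 0.9112 bits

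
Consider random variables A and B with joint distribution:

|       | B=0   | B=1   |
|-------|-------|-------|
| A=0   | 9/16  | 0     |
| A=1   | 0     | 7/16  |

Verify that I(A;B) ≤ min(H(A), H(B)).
Marginal P(A) (row sums):
  P(A=0) = 9/16 + 0 = 9/16
  P(A=1) = 0 + 7/16 = 7/16
Marginal P(B) (column sums):
  P(B=0) = 9/16 + 0 = 9/16
  P(B=1) = 0 + 7/16 = 7/16

H(A) = -[(9/16)·log₂(9/16) + (7/16)·log₂(7/16)]
  = 0.4669 + 0.5218
  = 0.9887 bits
H(B) = -[(9/16)·log₂(9/16) + (7/16)·log₂(7/16)]
  = 0.4669 + 0.5218
  = 0.9887 bits
H(A,B) = -[(9/16)·log₂(9/16) + (7/16)·log₂(7/16)]
  = 0.4669 + 0.5218
  = 0.9887 bits

I(A;B) = H(A) + H(B) - H(A,B)
  = 0.9887 + 0.9887 - 0.9887
  = 0.9887 bits

min(H(A), H(B)) = min(0.9887, 0.9887) = 0.9887 bits
Since 0.9887 ≤ 0.9887, the bound is satisfied ✓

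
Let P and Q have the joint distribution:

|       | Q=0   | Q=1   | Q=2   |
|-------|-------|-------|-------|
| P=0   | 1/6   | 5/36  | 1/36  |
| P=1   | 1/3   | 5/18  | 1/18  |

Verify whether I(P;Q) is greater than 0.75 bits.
Marginal P(P) (row sums):
  P(P=0) = 1/6 + 5/36 + 1/36 = 1/3
  P(P=1) = 1/3 + 5/18 + 1/18 = 2/3
Marginal P(Q) (column sums):
  P(Q=0) = 1/6 + 1/3 = 1/2
  P(Q=1) = 5/36 + 5/18 = 5/12
  P(Q=2) = 1/36 + 1/18 = 1/12

H(P) = -[(1/3)·log₂(1/3) + (2/3)·log₂(2/3)]
  = 0.5283 + 0.3900
  = 0.9183 bits
H(Q) = -[(1/2)·log₂(1/2) + (5/12)·log₂(5/12) + (1/12)·log₂(1/12)]
  = 0.5000 + 0.5263 + 0.2987
  = 1.3250 bits
H(P,Q) = -[(1/6)·log₂(1/6) + (5/36)·log₂(5/36) + (1/36)·log₂(1/36) + (1/3)·log₂(1/3) + (5/18)·log₂(5/18) + (1/18)·log₂(1/18)]
  = 0.4308 + 0.3956 + 0.1436 + 0.5283 + 0.5133 + 0.2317
  = 2.2433 bits

I(P;Q) = H(P) + H(Q) - H(P,Q)
  = 0.9183 + 1.3250 - 2.2433
  = 0.0000 bits

No. I(P;Q) = 0.0000 bits, which is ≤ 0.75 bits.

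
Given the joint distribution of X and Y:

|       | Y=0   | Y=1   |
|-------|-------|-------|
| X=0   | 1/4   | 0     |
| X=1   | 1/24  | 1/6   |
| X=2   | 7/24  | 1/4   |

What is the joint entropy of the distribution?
H(X,Y) = -Σ P(X,Y) log₂ P(X,Y), summed over the non-zero cells:
H(X,Y) = -[(1/4)·log₂(1/4) + (1/24)·log₂(1/24) + (1/6)·log₂(1/6) + (7/24)·log₂(7/24) + (1/4)·log₂(1/4)]
  = 0.5000 + 0.1910 + 0.4308 + 0.5185 + 0.5000
  = 2.1403 bits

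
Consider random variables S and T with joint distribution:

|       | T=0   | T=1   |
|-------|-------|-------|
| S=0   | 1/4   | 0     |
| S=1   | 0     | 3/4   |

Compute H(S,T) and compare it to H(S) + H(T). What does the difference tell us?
Marginal P(S) (row sums):
  P(S=0) = 1/4 + 0 = 1/4
  P(S=1) = 0 + 3/4 = 3/4
Marginal P(T) (column sums):
  P(T=0) = 1/4 + 0 = 1/4
  P(T=1) = 0 + 3/4 = 3/4

H(S,T) = -[(1/4)·log₂(1/4) + (3/4)·log₂(3/4)]
  = 0.5000 + 0.3113
  = 0.8113 bits
H(S) = -[(1/4)·log₂(1/4) + (3/4)·log₂(3/4)]
  = 0.5000 + 0.3113
  = 0.8113 bits
H(T) = -[(1/4)·log₂(1/4) + (3/4)·log₂(3/4)]
  = 0.5000 + 0.3113
  = 0.8113 bits

H(S) + H(T) = 0.8113 + 0.8113 = 1.6226 bits
Difference: H(S) + H(T) - H(S,T) = 1.6226 - 0.8113 = 0.8113 bits = I(S;T)

The difference is the mutual information; it is positive here, so S and T are dependent (knowing one reduces uncertainty about the other by 0.8113 bits).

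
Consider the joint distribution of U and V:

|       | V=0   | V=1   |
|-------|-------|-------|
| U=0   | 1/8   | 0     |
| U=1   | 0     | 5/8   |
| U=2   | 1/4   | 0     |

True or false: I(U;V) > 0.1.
Marginal P(U) (row sums):
  P(U=0) = 1/8 + 0 = 1/8
  P(U=1) = 0 + 5/8 = 5/8
  P(U=2) = 1/4 + 0 = 1/4
Marginal P(V) (column sums):
  P(V=0) = 1/8 + 0 + 1/4 = 3/8
  P(V=1) = 0 + 5/8 + 0 = 5/8

H(U) = -[(1/8)·log₂(1/8) + (5/8)·log₂(5/8) + (1/4)·log₂(1/4)]
  = 0.3750 + 0.4238 + 0.5000
  = 1.2988 bits
H(V) = -[(3/8)·log₂(3/8) + (5/8)·log₂(5/8)]
  = 0.5306 + 0.4238
  = 0.9544 bits
H(U,V) = -[(1/8)·log₂(1/8) + (5/8)·log₂(5/8) + (1/4)·log₂(1/4)]
  = 0.3750 + 0.4238 + 0.5000
  = 1.2988 bits

I(U;V) = H(U) + H(V) - H(U,V)
  = 1.2988 + 0.9544 - 1.2988
  = 0.9544 bits

True. I(U;V) = 0.9544 bits, which is > 0.1 bits.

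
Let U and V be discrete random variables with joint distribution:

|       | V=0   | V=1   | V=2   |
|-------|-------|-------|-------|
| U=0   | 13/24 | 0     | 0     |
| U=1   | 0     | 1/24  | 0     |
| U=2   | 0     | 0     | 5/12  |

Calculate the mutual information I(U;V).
Marginal P(U) (row sums):
  P(U=0) = 13/24 + 0 + 0 = 13/24
  P(U=1) = 0 + 1/24 + 0 = 1/24
  P(U=2) = 0 + 0 + 5/12 = 5/12
Marginal P(V) (column sums):
  P(V=0) = 13/24 + 0 + 0 = 13/24
  P(V=1) = 0 + 1/24 + 0 = 1/24
  P(V=2) = 0 + 0 + 5/12 = 5/12

H(U) = -[(13/24)·log₂(13/24) + (1/24)·log₂(1/24) + (5/12)·log₂(5/12)]
  = 0.4791 + 0.1910 + 0.5263
  = 1.1964 bits
H(V) = -[(13/24)·log₂(13/24) + (1/24)·log₂(1/24) + (5/12)·log₂(5/12)]
  = 0.4791 + 0.1910 + 0.5263
  = 1.1964 bits
H(U,V) = -[(13/24)·log₂(13/24) + (1/24)·log₂(1/24) + (5/12)·log₂(5/12)]
  = 0.4791 + 0.1910 + 0.5263
  = 1.1964 bits

I(U;V) = H(U) + H(V) - H(U,V)
  = 1.1964 + 1.1964 - 1.1964
  = 1.1964 bits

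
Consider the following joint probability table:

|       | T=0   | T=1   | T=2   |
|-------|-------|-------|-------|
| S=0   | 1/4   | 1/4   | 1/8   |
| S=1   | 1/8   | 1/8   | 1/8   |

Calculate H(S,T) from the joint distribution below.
H(S,T) = -Σ P(S,T) log₂ P(S,T), summed over the non-zero cells:
H(S,T) = -[(1/4)·log₂(1/4) + (1/4)·log₂(1/4) + (1/8)·log₂(1/8) + (1/8)·log₂(1/8) + (1/8)·log₂(1/8) + (1/8)·log₂(1/8)]
  = 0.5000 + 0.5000 + 0.3750 + 0.3750 + 0.3750 + 0.3750
  = 2.5000 bits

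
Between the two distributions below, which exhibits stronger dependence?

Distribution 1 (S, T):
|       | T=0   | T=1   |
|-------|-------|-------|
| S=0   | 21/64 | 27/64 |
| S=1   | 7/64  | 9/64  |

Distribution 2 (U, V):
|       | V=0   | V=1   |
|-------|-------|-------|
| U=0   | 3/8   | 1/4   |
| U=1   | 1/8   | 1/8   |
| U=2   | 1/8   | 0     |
Distribution 1 (S, T):
Marginal P(S) (row sums):
  P(S=0) = 21/64 + 27/64 = 3/4
  P(S=1) = 7/64 + 9/64 = 1/4
Marginal P(T) (column sums):
  P(T=0) = 21/64 + 7/64 = 7/16
  P(T=1) = 27/64 + 9/64 = 9/16

H(S) = -[(3/4)·log₂(3/4) + (1/4)·log₂(1/4)]
  = 0.3113 + 0.5000
  = 0.8113 bits
H(T) = -[(7/16)·log₂(7/16) + (9/16)·log₂(9/16)]
  = 0.5218 + 0.4669
  = 0.9887 bits
H(S,T) = -[(21/64)·log₂(21/64) + (27/64)·log₂(27/64) + (7/64)·log₂(7/64) + (9/64)·log₂(9/64)]
  = 0.5275 + 0.5253 + 0.3492 + 0.3980
  = 1.8000 bits

I(S;T) = H(S) + H(T) - H(S,T)
  = 0.8113 + 0.9887 - 1.8000
  = 0.0000 bits

Distribution 2 (U, V):
Marginal P(U) (row sums):
  P(U=0) = 3/8 + 1/4 = 5/8
  P(U=1) = 1/8 + 1/8 = 1/4
  P(U=2) = 1/8 + 0 = 1/8
Marginal P(V) (column sums):
  P(V=0) = 3/8 + 1/8 + 1/8 = 5/8
  P(V=1) = 1/4 + 1/8 + 0 = 3/8

H(U) = -[(5/8)·log₂(5/8) + (1/4)·log₂(1/4) + (1/8)·log₂(1/8)]
  = 0.4238 + 0.5000 + 0.3750
  = 1.2988 bits
H(V) = -[(5/8)·log₂(5/8) + (3/8)·log₂(3/8)]
  = 0.4238 + 0.5306
  = 0.9544 bits
H(U,V) = -[(3/8)·log₂(3/8) + (1/4)·log₂(1/4) + (1/8)·log₂(1/8) + (1/8)·log₂(1/8) + (1/8)·log₂(1/8)]
  = 0.5306 + 0.5000 + 0.3750 + 0.3750 + 0.3750
  = 2.1556 bits

I(U;V) = H(U) + H(V) - H(U,V)
  = 1.2988 + 0.9544 - 2.1556
  = 0.0976 bits

I(U;V) = 0.0976 bits > I(S;T) = 0.0000 bits, so (U, V) has the higher mutual information (stronger dependence).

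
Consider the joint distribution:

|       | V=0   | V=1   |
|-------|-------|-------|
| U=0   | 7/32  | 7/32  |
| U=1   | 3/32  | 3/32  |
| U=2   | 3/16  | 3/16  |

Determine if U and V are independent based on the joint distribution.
Marginal P(U) (row sums):
  P(U=0) = 7/32 + 7/32 = 7/16
  P(U=1) = 3/32 + 3/32 = 3/16
  P(U=2) = 3/16 + 3/16 = 3/8
Marginal P(V) (column sums):
  P(V=0) = 7/32 + 3/32 + 3/16 = 1/2
  P(V=1) = 7/32 + 3/32 + 3/16 = 1/2

U and V are independent iff P(U=i,V=j) = P(U=i)·P(V=j) for every cell.
  P(U=0)·P(V=0) = 7/16 × 1/2 = 7/32 = P(U=0,V=0) ✓
  P(U=0)·P(V=1) = 7/16 × 1/2 = 7/32 = P(U=0,V=1) ✓
  P(U=1)·P(V=0) = 3/16 × 1/2 = 3/32 = P(U=1,V=0) ✓
  P(U=1)·P(V=1) = 3/16 × 1/2 = 3/32 = P(U=1,V=1) ✓
  P(U=2)·P(V=0) = 3/8 × 1/2 = 3/16 = P(U=2,V=0) ✓
  P(U=2)·P(V=1) = 3/8 × 1/2 = 3/16 = P(U=2,V=1) ✓

Yes, U and V are independent: every cell factors, so I(U;V) = 0 bits.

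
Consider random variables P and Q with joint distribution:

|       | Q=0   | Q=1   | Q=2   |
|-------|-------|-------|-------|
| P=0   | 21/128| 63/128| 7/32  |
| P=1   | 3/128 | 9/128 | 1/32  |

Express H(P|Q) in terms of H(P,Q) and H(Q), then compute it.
H(P|Q) = H(P,Q) - H(Q)

Marginal P(Q) (column sums):
  P(Q=0) = 21/128 + 3/128 = 3/16
  P(Q=1) = 63/128 + 9/128 = 9/16
  P(Q=2) = 7/32 + 1/32 = 1/4

H(P,Q) = -[(21/128)·log₂(21/128) + (63/128)·log₂(63/128) + (7/32)·log₂(7/32) + (3/128)·log₂(3/128) + (9/128)·log₂(9/128) + (1/32)·log₂(1/32)]
  = 0.4278 + 0.5034 + 0.4796 + 0.1269 + 0.2693 + 0.1563
  = 1.9633 bits
H(Q) = -[(3/16)·log₂(3/16) + (9/16)·log₂(9/16) + (1/4)·log₂(1/4)]
  = 0.4528 + 0.4669 + 0.5000
  = 1.4197 bits

H(P|Q) = 1.9633 - 1.4197 = 0.5436 bits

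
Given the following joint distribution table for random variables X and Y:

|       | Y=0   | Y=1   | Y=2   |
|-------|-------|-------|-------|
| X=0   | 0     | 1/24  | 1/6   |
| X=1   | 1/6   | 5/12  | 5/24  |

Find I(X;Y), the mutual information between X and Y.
Marginal P(X) (row sums):
  P(X=0) = 0 + 1/24 + 1/6 = 5/24
  P(X=1) = 1/6 + 5/12 + 5/24 = 19/24
Marginal P(Y) (column sums):
  P(Y=0) = 0 + 1/6 = 1/6
  P(Y=1) = 1/24 + 5/12 = 11/24
  P(Y=2) = 1/6 + 5/24 = 3/8

H(X) = -[(5/24)·log₂(5/24) + (19/24)·log₂(19/24)]
  = 0.4715 + 0.2668
  = 0.7383 bits
H(Y) = -[(1/6)·log₂(1/6) + (11/24)·log₂(11/24) + (3/8)·log₂(3/8)]
  = 0.4308 + 0.5159 + 0.5306
  = 1.4773 bits
H(X,Y) = -[(1/24)·log₂(1/24) + (1/6)·log₂(1/6) + (1/6)·log₂(1/6) + (5/12)·log₂(5/12) + (5/24)·log₂(5/24)]
  = 0.1910 + 0.4308 + 0.4308 + 0.5263 + 0.4715
  = 2.0504 bits

I(X;Y) = H(X) + H(Y) - H(X,Y)
  = 0.7383 + 1.4773 - 2.0504
  = 0.1652 bits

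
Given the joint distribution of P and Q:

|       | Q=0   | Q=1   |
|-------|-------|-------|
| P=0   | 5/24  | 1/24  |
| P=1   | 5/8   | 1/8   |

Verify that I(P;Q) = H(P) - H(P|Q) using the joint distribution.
Left side, from I(P;Q) = H(P) + H(Q) - H(P,Q):
Marginal P(P) (row sums):
  P(P=0) = 5/24 + 1/24 = 1/4
  P(P=1) = 5/8 + 1/8 = 3/4
Marginal P(Q) (column sums):
  P(Q=0) = 5/24 + 5/8 = 5/6
  P(Q=1) = 1/24 + 1/8 = 1/6

H(P) = -[(1/4)·log₂(1/4) + (3/4)·log₂(3/4)]
  = 0.5000 + 0.3113
  = 0.8113 bits
H(Q) = -[(5/6)·log₂(5/6) + (1/6)·log₂(1/6)]
  = 0.2192 + 0.4308
  = 0.6500 bits
H(P,Q) = -[(5/24)·log₂(5/24) + (1/24)·log₂(1/24) + (5/8)·log₂(5/8) + (1/8)·log₂(1/8)]
  = 0.4715 + 0.1910 + 0.4238 + 0.3750
  = 1.4613 bits

I(P;Q) = H(P) + H(Q) - H(P,Q)
  = 0.8113 + 0.6500 - 1.4613
  = 0.0000 bits

Right side, with H(P|Q) computed directly from the conditional probabilities:
H(P|Q) = -Σ P(P,Q)·log₂ P(P|Q), where P(P|Q) = P(P,Q) / P(Q)
  (P=0,Q=0): P(P|Q) = (5/24)/(5/6) = 1/4;  -(5/24)·log₂(1/4) = 0.4167
  (P=0,Q=1): P(P|Q) = (1/24)/(1/6) = 1/4;  -(1/24)·log₂(1/4) = 0.0833
  (P=1,Q=0): P(P|Q) = (5/8)/(5/6) = 3/4;  -(5/8)·log₂(3/4) = 0.2594
  (P=1,Q=1): P(P|Q) = (1/8)/(1/6) = 3/4;  -(1/8)·log₂(3/4) = 0.0519
H(P|Q) = 0.4167 + 0.0833 + 0.2594 + 0.0519
  = 0.8113 bits
H(P) - H(P|Q) = 0.8113 - 0.8113 = 0.0000 bits

Both sides equal 0.0000 bits, so I(P;Q) = H(P) - H(P|Q) ✓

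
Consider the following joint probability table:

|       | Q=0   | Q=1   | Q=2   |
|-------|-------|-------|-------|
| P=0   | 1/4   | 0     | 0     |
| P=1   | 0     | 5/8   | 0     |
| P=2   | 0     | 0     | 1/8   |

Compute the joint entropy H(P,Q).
H(P,Q) = -Σ P(P,Q) log₂ P(P,Q), summed over the non-zero cells:
H(P,Q) = -[(1/4)·log₂(1/4) + (5/8)·log₂(5/8) + (1/8)·log₂(1/8)]
  = 0.5000 + 0.4238 + 0.3750
  = 1.2988 bits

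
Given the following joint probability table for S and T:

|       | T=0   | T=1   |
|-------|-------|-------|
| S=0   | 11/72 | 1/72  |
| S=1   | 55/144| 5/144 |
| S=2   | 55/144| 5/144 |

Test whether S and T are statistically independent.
Marginal P(S) (row sums):
  P(S=0) = 11/72 + 1/72 = 1/6
  P(S=1) = 55/144 + 5/144 = 5/12
  P(S=2) = 55/144 + 5/144 = 5/12
Marginal P(T) (column sums):
  P(T=0) = 11/72 + 55/144 + 55/144 = 11/12
  P(T=1) = 1/72 + 5/144 + 5/144 = 1/12

S and T are independent iff P(S=i,T=j) = P(S=i)·P(T=j) for every cell.
  P(S=0)·P(T=0) = 1/6 × 11/12 = 11/72 = P(S=0,T=0) ✓
  P(S=0)·P(T=1) = 1/6 × 1/12 = 1/72 = P(S=0,T=1) ✓
  P(S=1)·P(T=0) = 5/12 × 11/12 = 55/144 = P(S=1,T=0) ✓
  P(S=1)·P(T=1) = 5/12 × 1/12 = 5/144 = P(S=1,T=1) ✓
  P(S=2)·P(T=0) = 5/12 × 11/12 = 55/144 = P(S=2,T=0) ✓
  P(S=2)·P(T=1) = 5/12 × 1/12 = 5/144 = P(S=2,T=1) ✓

Yes, S and T are independent: every cell factors, so I(S;T) = 0 bits.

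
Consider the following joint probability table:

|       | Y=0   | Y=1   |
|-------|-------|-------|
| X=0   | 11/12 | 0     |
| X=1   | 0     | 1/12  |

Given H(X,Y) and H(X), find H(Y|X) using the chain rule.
From the chain rule: H(X,Y) = H(X) + H(Y|X)
Therefore: H(Y|X) = H(X,Y) - H(X)

H(X,Y) = -[(11/12)·log₂(11/12) + (1/12)·log₂(1/12)]
  = 0.1151 + 0.2987
  = 0.4138 bits
Marginal P(X) (row sums):
  P(X=0) = 11/12 + 0 = 11/12
  P(X=1) = 0 + 1/12 = 1/12
H(X) = -[(11/12)·log₂(11/12) + (1/12)·log₂(1/12)]
  = 0.1151 + 0.2987
  = 0.4138 bits

H(Y|X) = 0.4138 - 0.4138 = 0.0000 bits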